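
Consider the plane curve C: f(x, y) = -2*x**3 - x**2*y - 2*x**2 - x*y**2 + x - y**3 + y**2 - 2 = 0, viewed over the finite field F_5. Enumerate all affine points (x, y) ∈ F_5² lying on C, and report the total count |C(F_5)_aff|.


Affine F_5-points: {(0, 3), (0, 4), (1, 0), (1, 2), (1, 3), (2, 1), (2, 4), (3, 2), (4, 2), (4, 3)}; count = 10.

For each of the 25 pairs (x, y) ∈ F_5², evaluate f(x, y) mod 5. Record the zeros.
  x = 0: [0↦3, 1↦3, 2↦4, 3↦0, 4↦0]  zeros at y ∈ {3, 4}
  x = 1: [0↦0, 1↦3, 2↦0, 3↦0, 4↦2]  zeros at y ∈ {0, 2, 3}
  x = 2: [0↦1, 1↦0, 2↦1, 3↦3, 4↦0]  zeros at y ∈ {1, 4}
  x = 3: [0↦4, 1↦2, 2↦0, 3↦2, 4↦2]  zeros at y ∈ {2}
  x = 4: [0↦2, 1↦2, 2↦0, 3↦0, 4↦1]  zeros at y ∈ {2, 3}
Collecting zeros: affine points = {(0, 3), (0, 4), (1, 0), (1, 2), (1, 3), (2, 1), (2, 4), (3, 2), (4, 2), (4, 3)}.
Total count |C(F_5)_aff| = 10.


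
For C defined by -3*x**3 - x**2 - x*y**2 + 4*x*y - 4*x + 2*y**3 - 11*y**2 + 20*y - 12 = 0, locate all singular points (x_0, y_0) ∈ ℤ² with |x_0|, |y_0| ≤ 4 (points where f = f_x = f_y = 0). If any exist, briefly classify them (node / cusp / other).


Singular points: {(0, 2)}; classification: node.

Compute partial derivatives:
  f_x = -9*x**2 - 2*x - y**2 + 4*y - 4.
  f_y = -2*x*y + 4*x + 6*y**2 - 22*y + 20.
Scan x_0 ∈ {−4, ..., 4}. For each x_0, f_y(x_0, y) is a polynomial in y; find its integer roots y ∈ {−4, ..., 4}, then test f_x and f at those candidates.
  x = -4: f_y(-4, y) = 6*y**2 - 14*y + 4; vanishes at y ∈ {2}. (-4, 2): f_x = -136 ≠ 0.
  x = -3: f_y(-3, y) = 6*y**2 - 16*y + 8; vanishes at y ∈ {2}. (-3, 2): f_x = -75 ≠ 0.
  x = -2: f_y(-2, y) = 6*y**2 - 18*y + 12; vanishes at y ∈ {1, 2}. (-2, 1): f_x = -33 ≠ 0; (-2, 2): f_x = -32 ≠ 0.
  x = -1: f_y(-1, y) = 6*y**2 - 20*y + 16; vanishes at y ∈ {2}. (-1, 2): f_x = -7 ≠ 0.
  x = 0: f_y(0, y) = 6*y**2 - 22*y + 20; vanishes at y ∈ {2}. (0, 2): f_x = 0, f = 0 — SINGULAR.
  x = 1: f_y(1, y) = 6*y**2 - 24*y + 24; vanishes at y ∈ {2}. (1, 2): f_x = -11 ≠ 0.
  x = 2: f_y(2, y) = 6*y**2 - 26*y + 28; vanishes at y ∈ {2}. (2, 2): f_x = -40 ≠ 0.
  x = 3: f_y(3, y) = 6*y**2 - 28*y + 32; vanishes at y ∈ {2}. (3, 2): f_x = -87 ≠ 0.
  x = 4: f_y(4, y) = 6*y**2 - 30*y + 36; vanishes at y ∈ {2, 3}. (4, 2): f_x = -152 ≠ 0; (4, 3): f_x = -153 ≠ 0.
Only singular point on the grid: (0, 2).
Classify: substitute x = 0 + u, y = 2 + v and expand: f = -3*u**3 - u**2 - u*v**2 + 2*v**3 + v**2.
No constant or linear terms (consistent with a singular point). Quadratic part: -u**2 + v**2. Cubic part: -3*u**3 - u*v**2 + 2*v**3.
The quadratic part v**2 - u**2 = (v − u)(v + u) splits into two distinct linear factors, so there are two distinct tangent lines y − 2 = ±(x − 0) — this is a node (ordinary double point).
Classification: node.


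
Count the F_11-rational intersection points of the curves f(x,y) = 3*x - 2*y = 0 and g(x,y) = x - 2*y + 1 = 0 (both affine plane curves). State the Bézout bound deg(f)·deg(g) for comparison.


Common zeros: {(6, 9)}; count = 1; Bézout bound = 1.

deg(f) = 1, deg(g) = 1, so Bézout bound = 1.
Scan x ∈ F_11. For each x, list the y ∈ F_11 with f(x, y) ≡ 0 and those with g(x, y) ≡ 0 (mod 11); the common zeros in that column are the intersection.
  x = 0: f ≡ 0 at y ∈ {0}; g ≡ 0 at y ∈ {6}; common: ∅.
  x = 1: f ≡ 0 at y ∈ {7}; g ≡ 0 at y ∈ {1}; common: ∅.
  x = 2: f ≡ 0 at y ∈ {3}; g ≡ 0 at y ∈ {7}; common: ∅.
  x = 3: f ≡ 0 at y ∈ {10}; g ≡ 0 at y ∈ {2}; common: ∅.
  x = 4: f ≡ 0 at y ∈ {6}; g ≡ 0 at y ∈ {8}; common: ∅.
  x = 5: f ≡ 0 at y ∈ {2}; g ≡ 0 at y ∈ {3}; common: ∅.
  x = 6: f ≡ 0 at y ∈ {9}; g ≡ 0 at y ∈ {9}; common: {9}.
  x = 7: f ≡ 0 at y ∈ {5}; g ≡ 0 at y ∈ {4}; common: ∅.
  x = 8: f ≡ 0 at y ∈ {1}; g ≡ 0 at y ∈ {10}; common: ∅.
  x = 9: f ≡ 0 at y ∈ {8}; g ≡ 0 at y ∈ {5}; common: ∅.
  x = 10: f ≡ 0 at y ∈ {4}; g ≡ 0 at y ∈ {0}; common: ∅.
Collecting: common zeros = {(6, 9)}, so the count is 1.
Comparison with the Bézout bound: 1 ≤ 1 = deg(f)·deg(g), as expected for curves with no common component (the bound is attained).


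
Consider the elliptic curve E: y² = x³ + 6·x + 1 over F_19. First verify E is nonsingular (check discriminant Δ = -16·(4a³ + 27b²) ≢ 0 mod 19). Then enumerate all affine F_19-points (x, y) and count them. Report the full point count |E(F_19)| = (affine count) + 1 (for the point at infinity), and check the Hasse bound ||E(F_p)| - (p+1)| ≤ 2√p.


Affine points = {(0, 1), (0, 18), (5, 2), (5, 17), (6, 5), (6, 14), (7, 5), (7, 14), (9, 9), (9, 10), (10, 4), (10, 15), (11, 7), (11, 12), (14, 6), (14, 13), (17, 0)}; affine count = 17; |E(F_19)| = 18.

Discriminant check: Δ ∝ 4a³ + 27b² = 4·6³ + 27·1² = 4·216 + 27·1 ≡ 17 (mod 19). Nonzero ⇒ E is nonsingular.
For each x ∈ F_19, compute rhs = x³ + 6·x + 1 mod 19, then count y ∈ F_19 with y² ≡ rhs.
  x = 0: rhs = 1, matching y values: 1, 18 (2 points).
  x = 1: rhs = 8, matching y values: none (0 points).
  x = 2: rhs = 2, matching y values: none (0 points).
  x = 3: rhs = 8, matching y values: none (0 points).
  x = 4: rhs = 13, matching y values: none (0 points).
  x = 5: rhs = 4, matching y values: 2, 17 (2 points).
  x = 6: rhs = 6, matching y values: 5, 14 (2 points).
  x = 7: rhs = 6, matching y values: 5, 14 (2 points).
  x = 8: rhs = 10, matching y values: none (0 points).
  x = 9: rhs = 5, matching y values: 9, 10 (2 points).
  x = 10: rhs = 16, matching y values: 4, 15 (2 points).
  x = 11: rhs = 11, matching y values: 7, 12 (2 points).
  x = 12: rhs = 15, matching y values: none (0 points).
  x = 13: rhs = 15, matching y values: none (0 points).
  x = 14: rhs = 17, matching y values: 6, 13 (2 points).
  x = 15: rhs = 8, matching y values: none (0 points).
  x = 16: rhs = 13, matching y values: none (0 points).
  x = 17: rhs = 0, matching y values: 0 (1 points).
  x = 18: rhs = 13, matching y values: none (0 points).
Total affine count: 17.
Full point count |E(F_19)| = 17 + 1 = 18.
Hasse bound: |18 − (19+1)| = |-2| = 2 ≤ 2√19 ≈ 8.7178 ✓.


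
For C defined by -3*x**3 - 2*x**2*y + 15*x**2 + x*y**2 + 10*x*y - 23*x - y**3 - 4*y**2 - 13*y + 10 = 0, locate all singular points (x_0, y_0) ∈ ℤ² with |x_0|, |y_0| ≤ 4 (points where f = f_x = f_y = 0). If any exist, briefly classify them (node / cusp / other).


Singular points: {(2, -1)}; classification: node.

Compute partial derivatives:
  f_x = -9*x**2 - 4*x*y + 30*x + y**2 + 10*y - 23.
  f_y = -2*x**2 + 2*x*y + 10*x - 3*y**2 - 8*y - 13.
Scan x_0 ∈ {−4, ..., 4}. For each x_0, f_y(x_0, y) is a polynomial in y; find its integer roots y ∈ {−4, ..., 4}, then test f_x and f at those candidates.
  x = -4: f_y(-4, y) = -3*y**2 - 16*y - 85; no integer root y with |y| ≤ 4.
  x = -3: f_y(-3, y) = -3*y**2 - 14*y - 61; no integer root y with |y| ≤ 4.
  x = -2: f_y(-2, y) = -3*y**2 - 12*y - 41; no integer root y with |y| ≤ 4.
  x = -1: f_y(-1, y) = -3*y**2 - 10*y - 25; no integer root y with |y| ≤ 4.
  x = 0: f_y(0, y) = -3*y**2 - 8*y - 13; no integer root y with |y| ≤ 4.
  x = 1: f_y(1, y) = -3*y**2 - 6*y - 5; no integer root y with |y| ≤ 4.
  x = 2: f_y(2, y) = -3*y**2 - 4*y - 1; vanishes at y ∈ {-1}. (2, -1): f_x = 0, f = 0 — SINGULAR.
  x = 3: f_y(3, y) = -3*y**2 - 2*y - 1; no integer root y with |y| ≤ 4.
  x = 4: f_y(4, y) = -3*y**2 - 5; no integer root y with |y| ≤ 4.
Only singular point on the grid: (2, -1).
Classify: substitute x = 2 + u, y = -1 + v and expand: f = -3*u**3 - 2*u**2*v - u**2 + u*v**2 - v**3 + v**2.
No constant or linear terms (consistent with a singular point). Quadratic part: -u**2 + v**2. Cubic part: -3*u**3 - 2*u**2*v + u*v**2 - v**3.
The quadratic part v**2 - u**2 = (v − u)(v + u) splits into two distinct linear factors, so there are two distinct tangent lines y − -1 = ±(x − 2) — this is a node (ordinary double point).
Classification: node.


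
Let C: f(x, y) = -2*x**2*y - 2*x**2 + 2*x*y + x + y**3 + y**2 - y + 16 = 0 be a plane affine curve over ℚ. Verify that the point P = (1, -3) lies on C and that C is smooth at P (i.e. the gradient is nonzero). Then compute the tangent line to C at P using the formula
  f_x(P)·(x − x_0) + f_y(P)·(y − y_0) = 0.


Tangent line at P: 3*x + 20*y + 57 = 0.

Step 1: f(1, -3) = 0, so P lies on C.
Step 2: partial derivatives
  f_x(x, y) = -4*x*y - 4*x + 2*y + 1, f_y(x, y) = -2*x**2 + 2*x + 3*y**2 + 2*y - 1.
  f_x(P) = 3, f_y(P) = 20 (gradient nonzero, so P is smooth).
Step 3: tangent line at P: 3·(x − 1) + 20·(y − -3) = 0.
Expanding: 3*x + 20*y + 57 = 0.


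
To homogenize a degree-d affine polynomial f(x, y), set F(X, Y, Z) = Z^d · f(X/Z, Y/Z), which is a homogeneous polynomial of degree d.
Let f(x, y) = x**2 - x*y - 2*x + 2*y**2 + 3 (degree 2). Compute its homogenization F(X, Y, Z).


F(X, Y, Z) = X**2 - X*Y - 2*X*Z + 2*Y**2 + 3*Z**2

deg(f) = 2.
Substitute x = X/Z, y = Y/Z into f, then multiply by Z^2.
  monomial 1·x^2·y^0 ↦ 1·X^2·Y^0·Z^0.
  monomial -1·x^1·y^1 ↦ -1·X^1·Y^1·Z^0.
  monomial -2·x^1·y^0 ↦ -2·X^1·Y^0·Z^1.
  monomial 2·x^0·y^2 ↦ 2·X^0·Y^2·Z^0.
  monomial 3·x^0·y^0 ↦ 3·X^0·Y^0·Z^2.
Collecting: F(X, Y, Z) = X**2 - X*Y - 2*X*Z + 2*Y**2 + 3*Z**2.


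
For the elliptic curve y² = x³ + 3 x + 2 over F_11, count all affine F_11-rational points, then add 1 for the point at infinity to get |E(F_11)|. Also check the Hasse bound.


Affine points = {(2, 4), (2, 7), (3, 4), (3, 7), (4, 1), (4, 10), (6, 4), (6, 7), (7, 5), (7, 6), (10, 3), (10, 8)}; affine count = 12; |E(F_11)| = 13.

Discriminant check: Δ ∝ 4a³ + 27b² = 4·3³ + 27·2² = 4·27 + 27·4 ≡ 7 (mod 11). Nonzero ⇒ E is nonsingular.
For each x ∈ F_11, compute rhs = x³ + 3·x + 2 mod 11, then count y ∈ F_11 with y² ≡ rhs.
  x = 0: rhs = 2, matching y values: none (0 points).
  x = 1: rhs = 6, matching y values: none (0 points).
  x = 2: rhs = 5, matching y values: 4, 7 (2 points).
  x = 3: rhs = 5, matching y values: 4, 7 (2 points).
  x = 4: rhs = 1, matching y values: 1, 10 (2 points).
  x = 5: rhs = 10, matching y values: none (0 points).
  x = 6: rhs = 5, matching y values: 4, 7 (2 points).
  x = 7: rhs = 3, matching y values: 5, 6 (2 points).
  x = 8: rhs = 10, matching y values: none (0 points).
  x = 9: rhs = 10, matching y values: none (0 points).
  x = 10: rhs = 9, matching y values: 3, 8 (2 points).
Total affine count: 12.
Full point count |E(F_11)| = 12 + 1 = 13.
Hasse bound: |13 − (11+1)| = |1| = 1 ≤ 2√11 ≈ 6.6332 ✓.


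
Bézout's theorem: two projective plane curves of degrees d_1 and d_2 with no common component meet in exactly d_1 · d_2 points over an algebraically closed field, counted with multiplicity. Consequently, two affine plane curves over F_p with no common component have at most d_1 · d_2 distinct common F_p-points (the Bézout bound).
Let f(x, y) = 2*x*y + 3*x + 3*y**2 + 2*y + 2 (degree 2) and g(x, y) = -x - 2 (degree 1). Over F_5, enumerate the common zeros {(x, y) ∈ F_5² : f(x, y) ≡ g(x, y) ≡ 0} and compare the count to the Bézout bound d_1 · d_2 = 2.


Common zeros: ∅; count = 0; Bézout bound = 2.

deg(f) = 2, deg(g) = 1, so Bézout bound = 2.
Scan x ∈ F_5. For each x, list the y ∈ F_5 with f(x, y) ≡ 0 and those with g(x, y) ≡ 0 (mod 5); the common zeros in that column are the intersection.
  x = 0: f ≡ 0 at y ∈ {3}; g ≡ 0 at y ∈ ∅; common: ∅.
  x = 1: f ≡ 0 at y ∈ {0, 2}; g ≡ 0 at y ∈ ∅; common: ∅.
  x = 2: f ≡ 0 at y ∈ {4}; g ≡ 0 at y ∈ ∅; common: ∅.
  x = 3: f ≡ 0 at y ∈ ∅; g ≡ 0 at y ∈ {0, 1, 2, 3, 4}; common: ∅.
  x = 4: f ≡ 0 at y ∈ ∅; g ≡ 0 at y ∈ ∅; common: ∅.
Collecting: common zeros = ∅, so the count is 0.
Comparison with the Bézout bound: 0 ≤ 2 = deg(f)·deg(g), as expected for curves with no common component (the affine F_5-count falls short of the bound because intersections may lie at infinity, over extension fields, or carry multiplicity).


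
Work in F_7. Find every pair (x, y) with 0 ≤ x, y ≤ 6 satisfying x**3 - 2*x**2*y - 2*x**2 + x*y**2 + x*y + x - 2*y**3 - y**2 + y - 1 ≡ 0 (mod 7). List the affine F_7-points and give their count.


Affine F_7-points: {(2, 2), (3, 5), (4, 0), (5, 4), (6, 5)}; count = 5.

For each of the 49 pairs (x, y) ∈ F_7², evaluate f(x, y) mod 7. Record the zeros.
  x = 0: [0↦6, 1↦4, 2↦2, 3↦2, 4↦6, 5↦2, 6↦6]  zeros at y ∈ ∅
  x = 1: [0↦6, 1↦4, 2↦4, 3↦1, 4↦4, 5↦1, 6↦1]  zeros at y ∈ ∅
  x = 2: [0↦1, 1↦2, 2↦0, 3↦4, 4↦2, 5↦3, 6↦2]  zeros at y ∈ {2}
  x = 3: [0↦4, 1↦4, 2↦3, 3↦3, 4↦6, 5↦0, 6↦1]  zeros at y ∈ {5}
  x = 4: [0↦0, 1↦2, 2↦5, 3↦4, 4↦1, 5↦5, 6↦4]  zeros at y ∈ {0}
  x = 5: [0↦2, 1↦2, 2↦5, 3↦6, 4↦0, 5↦3, 6↦3]  zeros at y ∈ {4}
  x = 6: [0↦2, 1↦3, 2↦2, 3↦1, 4↦2, 5↦0, 6↦4]  zeros at y ∈ {5}
Collecting zeros: affine points = {(2, 2), (3, 5), (4, 0), (5, 4), (6, 5)}.
Total count |C(F_7)_aff| = 5.


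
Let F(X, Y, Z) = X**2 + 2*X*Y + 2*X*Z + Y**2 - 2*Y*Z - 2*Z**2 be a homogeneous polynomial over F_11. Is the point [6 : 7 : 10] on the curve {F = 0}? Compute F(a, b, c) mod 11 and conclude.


F(6,7,10) ≡ 4 (mod 11); P is NOT on the curve.

Evaluate F(6, 7, 10) term-by-term (mod 11).
  X**2 ↦ 1·36·1·1 = 36
  2*X*Y ↦ 2·6·7·1 = 84
  2*X*Z ↦ 2·6·1·10 = 120
  Y**2 ↦ 1·1·49·1 = 49
  -2*Y*Z ↦ -2·1·7·10 = -140
  -2*Z**2 ↦ -2·1·1·100 = -200
Sum: F(6, 7, 10) = (36) + (84) + (120) + (49) + (-140) + (-200) = -51.
Reducing mod 11: -51 ≡ 4 (mod 11).
Since F(a, b, c) ≡ 4 ≠ 0 (mod 11), P does NOT lie on the curve.


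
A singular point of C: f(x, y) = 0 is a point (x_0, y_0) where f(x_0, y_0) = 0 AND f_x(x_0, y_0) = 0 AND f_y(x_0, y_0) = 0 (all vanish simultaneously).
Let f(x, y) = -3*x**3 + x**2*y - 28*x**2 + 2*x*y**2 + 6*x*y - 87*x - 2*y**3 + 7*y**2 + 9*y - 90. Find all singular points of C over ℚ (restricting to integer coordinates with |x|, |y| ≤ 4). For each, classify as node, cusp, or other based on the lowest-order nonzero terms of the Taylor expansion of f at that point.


Singular points: {(-3, 0)}; classification: node.

Compute partial derivatives:
  f_x = -9*x**2 + 2*x*y - 56*x + 2*y**2 + 6*y - 87.
  f_y = x**2 + 4*x*y + 6*x - 6*y**2 + 14*y + 9.
Scan x_0 ∈ {−4, ..., 4}. For each x_0, f_y(x_0, y) is a polynomial in y; find its integer roots y ∈ {−4, ..., 4}, then test f_x and f at those candidates.
  x = -4: f_y(-4, y) = -6*y**2 - 2*y + 1; no integer root y with |y| ≤ 4.
  x = -3: f_y(-3, y) = -6*y**2 + 2*y; vanishes at y ∈ {0}. (-3, 0): f_x = 0, f = 0 — SINGULAR.
  x = -2: f_y(-2, y) = -6*y**2 + 6*y + 1; no integer root y with |y| ≤ 4.
  x = -1: f_y(-1, y) = -6*y**2 + 10*y + 4; vanishes at y ∈ {2}. (-1, 2): f_x = -24 ≠ 0.
  x = 0: f_y(0, y) = -6*y**2 + 14*y + 9; no integer root y with |y| ≤ 4.
  x = 1: f_y(1, y) = -6*y**2 + 18*y + 16; no integer root y with |y| ≤ 4.
  x = 2: f_y(2, y) = -6*y**2 + 22*y + 25; no integer root y with |y| ≤ 4.
  x = 3: f_y(3, y) = -6*y**2 + 26*y + 36; no integer root y with |y| ≤ 4.
  x = 4: f_y(4, y) = -6*y**2 + 30*y + 49; no integer root y with |y| ≤ 4.
Only singular point on the grid: (-3, 0).
Classify: substitute x = -3 + u, y = 0 + v and expand: f = -3*u**3 + u**2*v - u**2 + 2*u*v**2 - 2*v**3 + v**2.
No constant or linear terms (consistent with a singular point). Quadratic part: -u**2 + v**2. Cubic part: -3*u**3 + u**2*v + 2*u*v**2 - 2*v**3.
The quadratic part v**2 - u**2 = (v − u)(v + u) splits into two distinct linear factors, so there are two distinct tangent lines y − 0 = ±(x − -3) — this is a node (ordinary double point).
Classification: node.


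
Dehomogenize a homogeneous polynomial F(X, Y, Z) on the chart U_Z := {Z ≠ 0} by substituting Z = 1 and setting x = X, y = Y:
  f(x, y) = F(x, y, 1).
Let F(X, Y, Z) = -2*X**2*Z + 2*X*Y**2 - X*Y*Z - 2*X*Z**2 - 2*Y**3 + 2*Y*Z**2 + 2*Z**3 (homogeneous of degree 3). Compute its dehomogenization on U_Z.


f(x, y) = -2*x**2 + 2*x*y**2 - x*y - 2*x - 2*y**3 + 2*y + 2

On U_Z we set Z = 1. Each monomial c·X^i·Y^j·Z^k in F becomes c·x^i·y^j·1^k = c·x^i·y^j.
Substituting Z = 1: F(X, Y, 1) = -2*x**2 + 2*x*y**2 - x*y - 2*x - 2*y**3 + 2*y + 2.
Note: deg(f) ≤ deg(F) = 3; strict inequality happens when F is divisible by Z (lost terms).


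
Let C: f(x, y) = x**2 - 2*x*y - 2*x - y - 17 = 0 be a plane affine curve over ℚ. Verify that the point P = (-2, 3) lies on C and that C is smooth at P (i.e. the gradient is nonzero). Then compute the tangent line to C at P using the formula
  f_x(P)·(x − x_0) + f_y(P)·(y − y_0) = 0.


Tangent line at P: -12*x + 3*y - 33 = 0.

Step 1: f(-2, 3) = 0, so P lies on C.
Step 2: partial derivatives
  f_x(x, y) = 2*x - 2*y - 2, f_y(x, y) = -2*x - 1.
  f_x(P) = -12, f_y(P) = 3 (gradient nonzero, so P is smooth).
Step 3: tangent line at P: -12·(x − -2) + 3·(y − 3) = 0.
Expanding: -12*x + 3*y - 33 = 0.


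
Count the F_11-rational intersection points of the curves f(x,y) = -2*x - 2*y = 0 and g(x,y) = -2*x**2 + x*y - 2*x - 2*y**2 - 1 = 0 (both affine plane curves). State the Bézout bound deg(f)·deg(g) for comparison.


Common zeros: ∅; count = 0; Bézout bound = 2.

deg(f) = 1, deg(g) = 2, so Bézout bound = 2.
Scan x ∈ F_11. For each x, list the y ∈ F_11 with f(x, y) ≡ 0 and those with g(x, y) ≡ 0 (mod 11); the common zeros in that column are the intersection.
  x = 0: f ≡ 0 at y ∈ {0}; g ≡ 0 at y ∈ {4, 7}; common: ∅.
  x = 1: f ≡ 0 at y ∈ {10}; g ≡ 0 at y ∈ {2, 4}; common: ∅.
  x = 2: f ≡ 0 at y ∈ {9}; g ≡ 0 at y ∈ ∅; common: ∅.
  x = 3: f ≡ 0 at y ∈ {8}; g ≡ 0 at y ∈ ∅; common: ∅.
  x = 4: f ≡ 0 at y ∈ {7}; g ≡ 0 at y ∈ ∅; common: ∅.
  x = 5: f ≡ 0 at y ∈ {6}; g ≡ 0 at y ∈ ∅; common: ∅.
  x = 6: f ≡ 0 at y ∈ {5}; g ≡ 0 at y ∈ {6, 8}; common: ∅.
  x = 7: f ≡ 0 at y ∈ {4}; g ≡ 0 at y ∈ {3, 6}; common: ∅.
  x = 8: f ≡ 0 at y ∈ {3}; g ≡ 0 at y ∈ {7, 8}; common: ∅.
  x = 9: f ≡ 0 at y ∈ {2}; g ≡ 0 at y ∈ ∅; common: ∅.
  x = 10: f ≡ 0 at y ∈ {1}; g ≡ 0 at y ∈ {2, 3}; common: ∅.
Collecting: common zeros = ∅, so the count is 0.
Comparison with the Bézout bound: 0 ≤ 2 = deg(f)·deg(g), as expected for curves with no common component (the affine F_11-count falls short of the bound because intersections may lie at infinity, over extension fields, or carry multiplicity).


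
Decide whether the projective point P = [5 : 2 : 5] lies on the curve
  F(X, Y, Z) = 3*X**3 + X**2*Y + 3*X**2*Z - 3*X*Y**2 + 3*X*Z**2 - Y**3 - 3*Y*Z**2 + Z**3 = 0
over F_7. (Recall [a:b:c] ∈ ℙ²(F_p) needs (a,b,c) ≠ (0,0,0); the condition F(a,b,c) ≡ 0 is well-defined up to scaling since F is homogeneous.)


F(5,2,5) ≡ 4 (mod 7); P is NOT on the curve.

Evaluate F(5, 2, 5) term-by-term (mod 7).
  3*X**3 ↦ 3·125·1·1 = 375
  X**2*Y ↦ 1·25·2·1 = 50
  3*X**2*Z ↦ 3·25·1·5 = 375
  -3*X*Y**2 ↦ -3·5·4·1 = -60
  3*X*Z**2 ↦ 3·5·1·25 = 375
  -Y**3 ↦ -1·1·8·1 = -8
  -3*Y*Z**2 ↦ -3·1·2·25 = -150
  Z**3 ↦ 1·1·1·125 = 125
Sum: F(5, 2, 5) = (375) + (50) + (375) + (-60) + (375) + (-8) + (-150) + (125) = 1082.
Reducing mod 7: 1082 ≡ 4 (mod 7).
Since F(a, b, c) ≡ 4 ≠ 0 (mod 7), P does NOT lie on the curve.


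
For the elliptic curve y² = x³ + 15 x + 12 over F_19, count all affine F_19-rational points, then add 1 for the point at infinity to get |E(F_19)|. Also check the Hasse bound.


Affine points = {(1, 3), (1, 16), (7, 2), (7, 17), (8, 6), (8, 13), (11, 8), (11, 11), (12, 1), (12, 18), (16, 4), (16, 15)}; affine count = 12; |E(F_19)| = 13.

Discriminant check: Δ ∝ 4a³ + 27b² = 4·15³ + 27·12² = 4·3375 + 27·144 ≡ 3 (mod 19). Nonzero ⇒ E is nonsingular.
For each x ∈ F_19, compute rhs = x³ + 15·x + 12 mod 19, then count y ∈ F_19 with y² ≡ rhs.
  x = 0: rhs = 12, matching y values: none (0 points).
  x = 1: rhs = 9, matching y values: 3, 16 (2 points).
  x = 2: rhs = 12, matching y values: none (0 points).
  x = 3: rhs = 8, matching y values: none (0 points).
  x = 4: rhs = 3, matching y values: none (0 points).
  x = 5: rhs = 3, matching y values: none (0 points).
  x = 6: rhs = 14, matching y values: none (0 points).
  x = 7: rhs = 4, matching y values: 2, 17 (2 points).
  x = 8: rhs = 17, matching y values: 6, 13 (2 points).
  x = 9: rhs = 2, matching y values: none (0 points).
  x = 10: rhs = 3, matching y values: none (0 points).
  x = 11: rhs = 7, matching y values: 8, 11 (2 points).
  x = 12: rhs = 1, matching y values: 1, 18 (2 points).
  x = 13: rhs = 10, matching y values: none (0 points).
  x = 14: rhs = 2, matching y values: none (0 points).
  x = 15: rhs = 2, matching y values: none (0 points).
  x = 16: rhs = 16, matching y values: 4, 15 (2 points).
  x = 17: rhs = 12, matching y values: none (0 points).
  x = 18: rhs = 15, matching y values: none (0 points).
Total affine count: 12.
Full point count |E(F_19)| = 12 + 1 = 13.
Hasse bound: |13 − (19+1)| = |-7| = 7 ≤ 2√19 ≈ 8.7178 ✓.


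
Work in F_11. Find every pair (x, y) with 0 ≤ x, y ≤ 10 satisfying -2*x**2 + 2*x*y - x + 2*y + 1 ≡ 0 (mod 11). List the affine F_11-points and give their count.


Affine F_11-points: {(0, 5), (1, 6), (2, 7), (3, 8), (4, 9), (5, 10), (6, 0), (7, 1), (8, 2), (9, 3), (10, 0), (10, 1), (10, 2), (10, 3), (10, 4), (10, 5), (10, 6), (10, 7), (10, 8), (10, 9), (10, 10)}; count = 21.

For each of the 121 pairs (x, y) ∈ F_11², evaluate f(x, y) mod 11. Record the zeros.
  x = 0: [0↦1, 1↦3, 2↦5, 3↦7, 4↦9, 5↦0, 6↦2, 7↦4, 8↦6, 9↦8, 10↦10]  zeros at y ∈ {5}
  x = 1: [0↦9, 1↦2, 2↦6, 3↦10, 4↦3, 5↦7, 6↦0, 7↦4, 8↦8, 9↦1, 10↦5]  zeros at y ∈ {6}
  x = 2: [0↦2, 1↦8, 2↦3, 3↦9, 4↦4, 5↦10, 6↦5, 7↦0, 8↦6, 9↦1, 10↦7]  zeros at y ∈ {7}
  x = 3: [0↦2, 1↦10, 2↦7, 3↦4, 4↦1, 5↦9, 6↦6, 7↦3, 8↦0, 9↦8, 10↦5]  zeros at y ∈ {8}
  x = 4: [0↦9, 1↦8, 2↦7, 3↦6, 4↦5, 5↦4, 6↦3, 7↦2, 8↦1, 9↦0, 10↦10]  zeros at y ∈ {9}
  x = 5: [0↦1, 1↦2, 2↦3, 3↦4, 4↦5, 5↦6, 6↦7, 7↦8, 8↦9, 9↦10, 10↦0]  zeros at y ∈ {10}
  x = 6: [0↦0, 1↦3, 2↦6, 3↦9, 4↦1, 5↦4, 6↦7, 7↦10, 8↦2, 9↦5, 10↦8]  zeros at y ∈ {0}
  x = 7: [0↦6, 1↦0, 2↦5, 3↦10, 4↦4, 5↦9, 6↦3, 7↦8, 8↦2, 9↦7, 10↦1]  zeros at y ∈ {1}
  x = 8: [0↦8, 1↦4, 2↦0, 3↦7, 4↦3, 5↦10, 6↦6, 7↦2, 8↦9, 9↦5, 10↦1]  zeros at y ∈ {2}
  x = 9: [0↦6, 1↦4, 2↦2, 3↦0, 4↦9, 5↦7, 6↦5, 7↦3, 8↦1, 9↦10, 10↦8]  zeros at y ∈ {3}
  x = 10: [0↦0, 1↦0, 2↦0, 3↦0, 4↦0, 5↦0, 6↦0, 7↦0, 8↦0, 9↦0, 10↦0]  zeros at y ∈ {0, 1, 2, 3, 4, 5, 6, 7, 8, 9, 10}
Collecting zeros: affine points = {(0, 5), (1, 6), (2, 7), (3, 8), (4, 9), (5, 10), (6, 0), (7, 1), (8, 2), (9, 3), (10, 0), (10, 1), (10, 2), (10, 3), (10, 4), (10, 5), (10, 6), (10, 7), (10, 8), (10, 9), (10, 10)}.
Total count |C(F_11)_aff| = 21.


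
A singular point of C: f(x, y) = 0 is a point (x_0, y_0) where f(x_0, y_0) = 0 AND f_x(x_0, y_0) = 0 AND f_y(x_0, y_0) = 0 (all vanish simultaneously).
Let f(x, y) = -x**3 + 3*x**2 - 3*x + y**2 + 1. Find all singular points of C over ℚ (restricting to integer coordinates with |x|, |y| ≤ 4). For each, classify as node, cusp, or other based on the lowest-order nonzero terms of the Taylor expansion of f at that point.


Singular points: {(1, 0)}; classification: cusp.

Compute partial derivatives:
  f_x = -3*x**2 + 6*x - 3.
  f_y = 2*y.
Scan x_0 ∈ {−4, ..., 4}. For each x_0, f_y(x_0, y) is a polynomial in y; find its integer roots y ∈ {−4, ..., 4}, then test f_x and f at those candidates.
  x = -4: f_y(-4, y) = 2*y; vanishes at y ∈ {0}. (-4, 0): f_x = -75 ≠ 0.
  x = -3: f_y(-3, y) = 2*y; vanishes at y ∈ {0}. (-3, 0): f_x = -48 ≠ 0.
  x = -2: f_y(-2, y) = 2*y; vanishes at y ∈ {0}. (-2, 0): f_x = -27 ≠ 0.
  x = -1: f_y(-1, y) = 2*y; vanishes at y ∈ {0}. (-1, 0): f_x = -12 ≠ 0.
  x = 0: f_y(0, y) = 2*y; vanishes at y ∈ {0}. (0, 0): f_x = -3 ≠ 0.
  x = 1: f_y(1, y) = 2*y; vanishes at y ∈ {0}. (1, 0): f_x = 0, f = 0 — SINGULAR.
  x = 2: f_y(2, y) = 2*y; vanishes at y ∈ {0}. (2, 0): f_x = -3 ≠ 0.
  x = 3: f_y(3, y) = 2*y; vanishes at y ∈ {0}. (3, 0): f_x = -12 ≠ 0.
  x = 4: f_y(4, y) = 2*y; vanishes at y ∈ {0}. (4, 0): f_x = -27 ≠ 0.
Only singular point on the grid: (1, 0).
Classify: substitute x = 1 + u, y = 0 + v and expand: f = -u**3 + v**2.
No constant or linear terms (consistent with a singular point). Quadratic part: v**2. Cubic part: -u**3.
The quadratic part v**2 is a perfect square, so there is a single (double) tangent line v = 0, i.e. y = 0. Restricting the cubic part to that line (v = 0) leaves -u**3 ≠ 0, so f is not divisible by v and the branch is v² ≈ u**3 to lowest order — this is a cusp.
Classification: cusp.


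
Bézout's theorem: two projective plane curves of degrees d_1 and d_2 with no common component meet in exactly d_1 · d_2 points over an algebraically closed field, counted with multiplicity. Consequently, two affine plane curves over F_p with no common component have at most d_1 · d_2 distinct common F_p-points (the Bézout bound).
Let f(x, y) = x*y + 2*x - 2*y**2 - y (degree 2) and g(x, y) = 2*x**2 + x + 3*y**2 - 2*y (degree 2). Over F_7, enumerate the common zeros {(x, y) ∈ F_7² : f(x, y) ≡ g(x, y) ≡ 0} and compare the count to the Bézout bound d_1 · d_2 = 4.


Common zeros: {(0, 0), (0, 3)}; count = 2; Bézout bound = 4.

deg(f) = 2, deg(g) = 2, so Bézout bound = 4.
Scan x ∈ F_7. For each x, list the y ∈ F_7 with f(x, y) ≡ 0 and those with g(x, y) ≡ 0 (mod 7); the common zeros in that column are the intersection.
  x = 0: f ≡ 0 at y ∈ {0, 3}; g ≡ 0 at y ∈ {0, 3}; common: {0, 3}.
  x = 1: f ≡ 0 at y ∈ {1, 6}; g ≡ 0 at y ∈ ∅; common: ∅.
  x = 2: f ≡ 0 at y ∈ ∅; g ≡ 0 at y ∈ ∅; common: ∅.
  x = 3: f ≡ 0 at y ∈ ∅; g ≡ 0 at y ∈ {0, 3}; common: ∅.
  x = 4: f ≡ 0 at y ∈ ∅; g ≡ 0 at y ∈ ∅; common: ∅.
  x = 5: f ≡ 0 at y ∈ ∅; g ≡ 0 at y ∈ {1, 2}; common: ∅.
  x = 6: f ≡ 0 at y ∈ {2, 4}; g ≡ 0 at y ∈ ∅; common: ∅.
Collecting: common zeros = {(0, 0), (0, 3)}, so the count is 2.
Comparison with the Bézout bound: 2 ≤ 4 = deg(f)·deg(g), as expected for curves with no common component (the affine F_7-count falls short of the bound because intersections may lie at infinity, over extension fields, or carry multiplicity).


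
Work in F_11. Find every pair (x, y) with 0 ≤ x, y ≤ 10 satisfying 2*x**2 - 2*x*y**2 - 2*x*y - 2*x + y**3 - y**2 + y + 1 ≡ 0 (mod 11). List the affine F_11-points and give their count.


Affine F_11-points: {(0, 3), (0, 6), (2, 3), (3, 4), (3, 7), (4, 5), (4, 10), (5, 1), (5, 5), (7, 4), (8, 8), (8, 10), (9, 1), (10, 6), (10, 7), (10, 8)}; count = 16.

For each of the 121 pairs (x, y) ∈ F_11², evaluate f(x, y) mod 11. Record the zeros.
  x = 0: [0↦1, 1↦2, 2↦7, 3↦0, 4↦9, 5↦7, 6↦0, 7↦5, 8↦6, 9↦9, 10↦9]  zeros at y ∈ {3, 6}
  x = 1: [0↦1, 1↦9, 2↦6, 3↦9, 4↦2, 5↦2, 6↦4, 7↦3, 8↦5, 9↦5, 10↦9]  zeros at y ∈ ∅
  x = 2: [0↦5, 1↦9, 2↦9, 3↦0, 4↦10, 5↦1, 6↦1, 7↦5, 8↦8, 9↦5, 10↦2]  zeros at y ∈ {3}
  x = 3: [0↦2, 1↦2, 2↦5, 3↦6, 4↦0, 5↦4, 6↦2, 7↦0, 8↦4, 9↦9, 10↦10]  zeros at y ∈ {4, 7}
  x = 4: [0↦3, 1↦10, 2↦5, 3↦5, 4↦5, 5↦0, 6↦7, 7↦10, 8↦4, 9↦6, 10↦0]  zeros at y ∈ {5, 10}
  x = 5: [0↦8, 1↦0, 2↦9, 3↦8, 4↦3, 5↦0, 6↦5, 7↦2, 8↦8, 9↦7, 10↦5]  zeros at y ∈ {1, 5}
  x = 6: [0↦6, 1↦5, 2↦6, 3↦4, 4↦5, 5↦4, 6↦7, 7↦9, 8↦5, 9↦1, 10↦3]  zeros at y ∈ ∅
  x = 7: [0↦8, 1↦3, 2↦7, 3↦4, 4↦0, 5↦1, 6↦2, 7↦9, 8↦6, 9↦10, 10↦5]  zeros at y ∈ {4}
  x = 8: [0↦3, 1↦5, 2↦1, 3↦8, 4↦10, 5↦2, 6↦1, 7↦2, 8↦0, 9↦1, 10↦0]  zeros at y ∈ {8, 10}
  x = 9: [0↦2, 1↦0, 2↦10, 3↦5, 4↦2, 5↦7, 6↦4, 7↦10, 8↦9, 9↦7, 10↦10]  zeros at y ∈ {1}
  x = 10: [0↦5, 1↦10, 2↦1, 3↦6, 4↦9, 5↦5, 6↦0, 7↦0, 8↦0, 9↦6, 10↦2]  zeros at y ∈ {6, 7, 8}
Collecting zeros: affine points = {(0, 3), (0, 6), (2, 3), (3, 4), (3, 7), (4, 5), (4, 10), (5, 1), (5, 5), (7, 4), (8, 8), (8, 10), (9, 1), (10, 6), (10, 7), (10, 8)}.
Total count |C(F_11)_aff| = 16.


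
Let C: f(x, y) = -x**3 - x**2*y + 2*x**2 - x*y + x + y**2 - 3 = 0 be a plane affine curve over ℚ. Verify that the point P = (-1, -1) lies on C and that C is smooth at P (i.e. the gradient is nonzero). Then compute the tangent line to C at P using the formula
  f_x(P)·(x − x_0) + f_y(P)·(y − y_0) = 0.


Tangent line at P: -7*x - 2*y - 9 = 0.

Step 1: f(-1, -1) = 0, so P lies on C.
Step 2: partial derivatives
  f_x(x, y) = -3*x**2 - 2*x*y + 4*x - y + 1, f_y(x, y) = -x**2 - x + 2*y.
  f_x(P) = -7, f_y(P) = -2 (gradient nonzero, so P is smooth).
Step 3: tangent line at P: -7·(x − -1) + -2·(y − -1) = 0.
Expanding: -7*x - 2*y - 9 = 0.


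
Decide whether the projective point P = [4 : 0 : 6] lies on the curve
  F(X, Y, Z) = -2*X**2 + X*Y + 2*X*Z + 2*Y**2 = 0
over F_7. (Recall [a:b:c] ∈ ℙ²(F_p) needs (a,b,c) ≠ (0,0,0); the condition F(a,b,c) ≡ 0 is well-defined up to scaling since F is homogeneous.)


F(4,0,6) ≡ 2 (mod 7); P is NOT on the curve.

Evaluate F(4, 0, 6) term-by-term (mod 7).
  -2*X**2 ↦ -2·16·1·1 = -32
  X*Y ↦ 1·4·0·1 = 0
  2*X*Z ↦ 2·4·1·6 = 48
  2*Y**2 ↦ 2·1·0·1 = 0
Sum: F(4, 0, 6) = (-32) + (0) + (48) + (0) = 16.
Reducing mod 7: 16 ≡ 2 (mod 7).
Since F(a, b, c) ≡ 2 ≠ 0 (mod 7), P does NOT lie on the curve.


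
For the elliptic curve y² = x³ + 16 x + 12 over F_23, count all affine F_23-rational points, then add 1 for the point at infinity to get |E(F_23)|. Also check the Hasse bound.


Affine points = {(0, 9), (0, 14), (1, 11), (1, 12), (2, 11), (2, 12), (3, 8), (3, 15), (4, 5), (4, 18), (6, 5), (6, 18), (8, 10), (8, 13), (11, 1), (11, 22), (12, 0), (13, 5), (13, 18), (14, 6), (14, 17), (15, 4), (15, 19), (20, 11), (20, 12), (21, 8), (21, 15), (22, 8), (22, 15)}; affine count = 29; |E(F_23)| = 30.

Discriminant check: Δ ∝ 4a³ + 27b² = 4·16³ + 27·12² = 4·4096 + 27·144 ≡ 9 (mod 23). Nonzero ⇒ E is nonsingular.
For each x ∈ F_23, compute rhs = x³ + 16·x + 12 mod 23, then count y ∈ F_23 with y² ≡ rhs.
  x = 0: rhs = 12, matching y values: 9, 14 (2 points).
  x = 1: rhs = 6, matching y values: 11, 12 (2 points).
  x = 2: rhs = 6, matching y values: 11, 12 (2 points).
  x = 3: rhs = 18, matching y values: 8, 15 (2 points).
  x = 4: rhs = 2, matching y values: 5, 18 (2 points).
  x = 5: rhs = 10, matching y values: none (0 points).
  x = 6: rhs = 2, matching y values: 5, 18 (2 points).
  x = 7: rhs = 7, matching y values: none (0 points).
  x = 8: rhs = 8, matching y values: 10, 13 (2 points).
  x = 9: rhs = 11, matching y values: none (0 points).
  x = 10: rhs = 22, matching y values: none (0 points).
  x = 11: rhs = 1, matching y values: 1, 22 (2 points).
  x = 12: rhs = 0, matching y values: 0 (1 points).
  x = 13: rhs = 2, matching y values: 5, 18 (2 points).
  x = 14: rhs = 13, matching y values: 6, 17 (2 points).
  x = 15: rhs = 16, matching y values: 4, 19 (2 points).
  x = 16: rhs = 17, matching y values: none (0 points).
  x = 17: rhs = 22, matching y values: none (0 points).
  x = 18: rhs = 14, matching y values: none (0 points).
  x = 19: rhs = 22, matching y values: none (0 points).
  x = 20: rhs = 6, matching y values: 11, 12 (2 points).
  x = 21: rhs = 18, matching y values: 8, 15 (2 points).
  x = 22: rhs = 18, matching y values: 8, 15 (2 points).
Total affine count: 29.
Full point count |E(F_23)| = 29 + 1 = 30.
Hasse bound: |30 − (23+1)| = |6| = 6 ≤ 2√23 ≈ 9.5917 ✓.


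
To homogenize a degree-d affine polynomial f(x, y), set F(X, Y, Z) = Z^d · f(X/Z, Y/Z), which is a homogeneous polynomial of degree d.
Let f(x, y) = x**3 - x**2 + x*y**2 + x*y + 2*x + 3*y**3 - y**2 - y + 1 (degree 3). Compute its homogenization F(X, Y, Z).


F(X, Y, Z) = X**3 - X**2*Z + X*Y**2 + X*Y*Z + 2*X*Z**2 + 3*Y**3 - Y**2*Z - Y*Z**2 + Z**3

deg(f) = 3.
Substitute x = X/Z, y = Y/Z into f, then multiply by Z^3.
  monomial 1·x^3·y^0 ↦ 1·X^3·Y^0·Z^0.
  monomial -1·x^2·y^0 ↦ -1·X^2·Y^0·Z^1.
  monomial 1·x^1·y^2 ↦ 1·X^1·Y^2·Z^0.
  monomial 1·x^1·y^1 ↦ 1·X^1·Y^1·Z^1.
  monomial 2·x^1·y^0 ↦ 2·X^1·Y^0·Z^2.
  monomial 3·x^0·y^3 ↦ 3·X^0·Y^3·Z^0.
  monomial -1·x^0·y^2 ↦ -1·X^0·Y^2·Z^1.
  monomial -1·x^0·y^1 ↦ -1·X^0·Y^1·Z^2.
  monomial 1·x^0·y^0 ↦ 1·X^0·Y^0·Z^3.
Collecting: F(X, Y, Z) = X**3 - X**2*Z + X*Y**2 + X*Y*Z + 2*X*Z**2 + 3*Y**3 - Y**2*Z - Y*Z**2 + Z**3.


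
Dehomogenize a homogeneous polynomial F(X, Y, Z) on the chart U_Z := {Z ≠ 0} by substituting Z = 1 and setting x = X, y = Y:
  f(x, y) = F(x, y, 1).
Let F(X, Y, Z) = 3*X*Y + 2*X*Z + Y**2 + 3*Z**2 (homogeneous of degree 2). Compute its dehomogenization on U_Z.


f(x, y) = 3*x*y + 2*x + y**2 + 3

On U_Z we set Z = 1. Each monomial c·X^i·Y^j·Z^k in F becomes c·x^i·y^j·1^k = c·x^i·y^j.
Substituting Z = 1: F(X, Y, 1) = 3*x*y + 2*x + y**2 + 3.
Note: deg(f) ≤ deg(F) = 2; strict inequality happens when F is divisible by Z (lost terms).


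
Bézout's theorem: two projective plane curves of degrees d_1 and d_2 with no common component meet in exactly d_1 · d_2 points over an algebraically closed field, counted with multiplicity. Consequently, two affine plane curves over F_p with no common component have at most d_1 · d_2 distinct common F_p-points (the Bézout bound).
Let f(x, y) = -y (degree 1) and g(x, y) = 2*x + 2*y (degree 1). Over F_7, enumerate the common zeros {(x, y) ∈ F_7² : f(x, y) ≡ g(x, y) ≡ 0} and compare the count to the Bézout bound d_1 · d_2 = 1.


Common zeros: {(0, 0)}; count = 1; Bézout bound = 1.

deg(f) = 1, deg(g) = 1, so Bézout bound = 1.
Scan x ∈ F_7. For each x, list the y ∈ F_7 with f(x, y) ≡ 0 and those with g(x, y) ≡ 0 (mod 7); the common zeros in that column are the intersection.
  x = 0: f ≡ 0 at y ∈ {0}; g ≡ 0 at y ∈ {0}; common: {0}.
  x = 1: f ≡ 0 at y ∈ {0}; g ≡ 0 at y ∈ {6}; common: ∅.
  x = 2: f ≡ 0 at y ∈ {0}; g ≡ 0 at y ∈ {5}; common: ∅.
  x = 3: f ≡ 0 at y ∈ {0}; g ≡ 0 at y ∈ {4}; common: ∅.
  x = 4: f ≡ 0 at y ∈ {0}; g ≡ 0 at y ∈ {3}; common: ∅.
  x = 5: f ≡ 0 at y ∈ {0}; g ≡ 0 at y ∈ {2}; common: ∅.
  x = 6: f ≡ 0 at y ∈ {0}; g ≡ 0 at y ∈ {1}; common: ∅.
Collecting: common zeros = {(0, 0)}, so the count is 1.
Comparison with the Bézout bound: 1 ≤ 1 = deg(f)·deg(g), as expected for curves with no common component (the bound is attained).


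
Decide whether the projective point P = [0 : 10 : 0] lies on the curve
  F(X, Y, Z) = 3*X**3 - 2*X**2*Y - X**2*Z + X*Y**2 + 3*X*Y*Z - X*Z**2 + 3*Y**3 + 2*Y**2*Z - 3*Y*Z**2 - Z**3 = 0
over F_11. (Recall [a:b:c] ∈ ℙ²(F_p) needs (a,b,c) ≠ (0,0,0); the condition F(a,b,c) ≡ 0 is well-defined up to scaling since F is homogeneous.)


F(0,10,0) ≡ 8 (mod 11); P is NOT on the curve.

Evaluate F(0, 10, 0) term-by-term (mod 11).
  3*X**3 ↦ 3·0·1·1 = 0
  -2*X**2*Y ↦ -2·0·10·1 = 0
  -X**2*Z ↦ -1·0·1·0 = 0
  X*Y**2 ↦ 1·0·100·1 = 0
  3*X*Y*Z ↦ 3·0·10·0 = 0
  -X*Z**2 ↦ -1·0·1·0 = 0
  3*Y**3 ↦ 3·1·1000·1 = 3000
  2*Y**2*Z ↦ 2·1·100·0 = 0
  -3*Y*Z**2 ↦ -3·1·10·0 = 0
  -Z**3 ↦ -1·1·1·0 = 0
Sum: F(0, 10, 0) = (0) + (0) + (0) + (0) + (0) + (0) + (3000) + (0) + (0) + (0) = 3000.
Reducing mod 11: 3000 ≡ 8 (mod 11).
Since F(a, b, c) ≡ 8 ≠ 0 (mod 11), P does NOT lie on the curve.


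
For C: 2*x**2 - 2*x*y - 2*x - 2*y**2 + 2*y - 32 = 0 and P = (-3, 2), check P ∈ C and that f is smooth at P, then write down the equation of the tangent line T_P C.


Tangent line at P: -18*x - 54 = 0.

Step 1: f(-3, 2) = 0, so P lies on C.
Step 2: partial derivatives
  f_x(x, y) = 4*x - 2*y - 2, f_y(x, y) = -2*x - 4*y + 2.
  f_x(P) = -18, f_y(P) = 0 (gradient nonzero, so P is smooth).
Step 3: tangent line at P: -18·(x − -3) + 0·(y − 2) = 0.
Expanding: -18*x - 54 = 0.


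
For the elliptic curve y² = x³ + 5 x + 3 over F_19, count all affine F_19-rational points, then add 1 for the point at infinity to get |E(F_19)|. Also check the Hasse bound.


Affine points = {(1, 3), (1, 16), (3, 8), (3, 11), (4, 7), (4, 12), (5, 1), (5, 18), (7, 1), (7, 18), (8, 2), (8, 17), (9, 6), (9, 13), (12, 9), (12, 10), (13, 2), (13, 17), (14, 9), (14, 10), (17, 2), (17, 17), (18, 4), (18, 15)}; affine count = 24; |E(F_19)| = 25.

Discriminant check: Δ ∝ 4a³ + 27b² = 4·5³ + 27·3² = 4·125 + 27·9 ≡ 2 (mod 19). Nonzero ⇒ E is nonsingular.
For each x ∈ F_19, compute rhs = x³ + 5·x + 3 mod 19, then count y ∈ F_19 with y² ≡ rhs.
  x = 0: rhs = 3, matching y values: none (0 points).
  x = 1: rhs = 9, matching y values: 3, 16 (2 points).
  x = 2: rhs = 2, matching y values: none (0 points).
  x = 3: rhs = 7, matching y values: 8, 11 (2 points).
  x = 4: rhs = 11, matching y values: 7, 12 (2 points).
  x = 5: rhs = 1, matching y values: 1, 18 (2 points).
  x = 6: rhs = 2, matching y values: none (0 points).
  x = 7: rhs = 1, matching y values: 1, 18 (2 points).
  x = 8: rhs = 4, matching y values: 2, 17 (2 points).
  x = 9: rhs = 17, matching y values: 6, 13 (2 points).
  x = 10: rhs = 8, matching y values: none (0 points).
  x = 11: rhs = 2, matching y values: none (0 points).
  x = 12: rhs = 5, matching y values: 9, 10 (2 points).
  x = 13: rhs = 4, matching y values: 2, 17 (2 points).
  x = 14: rhs = 5, matching y values: 9, 10 (2 points).
  x = 15: rhs = 14, matching y values: none (0 points).
  x = 16: rhs = 18, matching y values: none (0 points).
  x = 17: rhs = 4, matching y values: 2, 17 (2 points).
  x = 18: rhs = 16, matching y values: 4, 15 (2 points).
Total affine count: 24.
Full point count |E(F_19)| = 24 + 1 = 25.
Hasse bound: |25 − (19+1)| = |5| = 5 ≤ 2√19 ≈ 8.7178 ✓.


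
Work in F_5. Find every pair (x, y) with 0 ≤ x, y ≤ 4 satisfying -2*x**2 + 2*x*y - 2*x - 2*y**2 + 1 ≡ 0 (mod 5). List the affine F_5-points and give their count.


Affine F_5-points: {(1, 3)}; count = 1.

For each of the 25 pairs (x, y) ∈ F_5², evaluate f(x, y) mod 5. Record the zeros.
  x = 0: [0↦1, 1↦4, 2↦3, 3↦3, 4↦4]  zeros at y ∈ ∅
  x = 1: [0↦2, 1↦2, 2↦3, 3↦0, 4↦3]  zeros at y ∈ {3}
  x = 2: [0↦4, 1↦1, 2↦4, 3↦3, 4↦3]  zeros at y ∈ ∅
  x = 3: [0↦2, 1↦1, 2↦1, 3↦2, 4↦4]  zeros at y ∈ ∅
  x = 4: [0↦1, 1↦2, 2↦4, 3↦2, 4↦1]  zeros at y ∈ ∅
Collecting zeros: affine points = {(1, 3)}.
Total count |C(F_5)_aff| = 1.


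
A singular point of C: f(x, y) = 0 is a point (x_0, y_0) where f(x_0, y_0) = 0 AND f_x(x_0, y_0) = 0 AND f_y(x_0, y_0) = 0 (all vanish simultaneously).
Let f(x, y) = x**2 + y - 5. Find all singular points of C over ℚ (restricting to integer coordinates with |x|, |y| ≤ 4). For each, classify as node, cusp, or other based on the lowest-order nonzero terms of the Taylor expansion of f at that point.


No singular points in the scanned grid; C is smooth there.

Compute partial derivatives:
  f_x = 2*x.
  f_y = 1.
f_y = 1 is a nonzero constant, so f_y never vanishes: no point (x, y) can satisfy f = f_x = f_y = 0. In particular no (x, y) ∈ {−4, ..., 4}² is singular; the curve is smooth.


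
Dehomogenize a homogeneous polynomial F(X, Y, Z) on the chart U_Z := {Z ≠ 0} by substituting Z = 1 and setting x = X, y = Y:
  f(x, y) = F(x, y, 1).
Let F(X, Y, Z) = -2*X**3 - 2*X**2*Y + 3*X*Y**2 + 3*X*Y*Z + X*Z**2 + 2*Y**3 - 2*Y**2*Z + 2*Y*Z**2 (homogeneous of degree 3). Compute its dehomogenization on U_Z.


f(x, y) = -2*x**3 - 2*x**2*y + 3*x*y**2 + 3*x*y + x + 2*y**3 - 2*y**2 + 2*y

On U_Z we set Z = 1. Each monomial c·X^i·Y^j·Z^k in F becomes c·x^i·y^j·1^k = c·x^i·y^j.
Substituting Z = 1: F(X, Y, 1) = -2*x**3 - 2*x**2*y + 3*x*y**2 + 3*x*y + x + 2*y**3 - 2*y**2 + 2*y.
Note: deg(f) ≤ deg(F) = 3; strict inequality happens when F is divisible by Z (lost terms).


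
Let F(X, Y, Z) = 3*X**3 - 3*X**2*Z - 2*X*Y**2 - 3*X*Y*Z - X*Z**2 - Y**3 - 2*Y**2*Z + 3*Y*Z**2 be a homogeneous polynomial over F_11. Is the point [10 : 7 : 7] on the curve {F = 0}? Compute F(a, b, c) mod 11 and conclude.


F(10,7,7) ≡ 6 (mod 11); P is NOT on the curve.

Evaluate F(10, 7, 7) term-by-term (mod 11).
  3*X**3 ↦ 3·1000·1·1 = 3000
  -3*X**2*Z ↦ -3·100·1·7 = -2100
  -2*X*Y**2 ↦ -2·10·49·1 = -980
  -3*X*Y*Z ↦ -3·10·7·7 = -1470
  -X*Z**2 ↦ -1·10·1·49 = -490
  -Y**3 ↦ -1·1·343·1 = -343
  -2*Y**2*Z ↦ -2·1·49·7 = -686
  3*Y*Z**2 ↦ 3·1·7·49 = 1029
Sum: F(10, 7, 7) = (3000) + (-2100) + (-980) + (-1470) + (-490) + (-343) + (-686) + (1029) = -2040.
Reducing mod 11: -2040 ≡ 6 (mod 11).
Since F(a, b, c) ≡ 6 ≠ 0 (mod 11), P does NOT lie on the curve.
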